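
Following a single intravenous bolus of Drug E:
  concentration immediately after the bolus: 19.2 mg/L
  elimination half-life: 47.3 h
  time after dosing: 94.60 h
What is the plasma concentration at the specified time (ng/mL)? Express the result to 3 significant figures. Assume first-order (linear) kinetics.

k = ln2 / t½ = 0.693147 / 47.3 = 0.01465 h⁻¹
t / t½ = 94.60 / 47.3 = 2 half-lives
C = C₀ × (1/2)^2 = 19.20 × 0.2500 = 4.800 mg/L
Convert: 4.800 mg/L × 1000 = 4800 ng/mL

4800 ng/mL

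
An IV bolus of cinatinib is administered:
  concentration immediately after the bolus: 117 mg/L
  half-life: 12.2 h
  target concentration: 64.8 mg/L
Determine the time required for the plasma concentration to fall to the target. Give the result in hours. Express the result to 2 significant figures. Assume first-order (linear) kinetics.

10 h

k = ln2 / t½ = 0.693147 / 12.2 = 0.05682 h⁻¹
t = ln(C₀ / C) / k = ln(117.0 / 64.8) / 0.05682
  = ln(1.806) / 0.05682 = 0.5911 / 0.05682 = 10.40 h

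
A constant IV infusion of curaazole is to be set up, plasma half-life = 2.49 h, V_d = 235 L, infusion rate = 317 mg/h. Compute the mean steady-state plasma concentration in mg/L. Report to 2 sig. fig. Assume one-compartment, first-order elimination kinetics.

4.8 mg/L

k = ln2 / t½ = 0.693147 / 2.49 = 0.2784 h⁻¹
CL = k × Vd = 0.2784 × 235 = 65.42 L/h
At steady state Css = R₀ / CL = 317 / 65.42 = 4.846 mg/L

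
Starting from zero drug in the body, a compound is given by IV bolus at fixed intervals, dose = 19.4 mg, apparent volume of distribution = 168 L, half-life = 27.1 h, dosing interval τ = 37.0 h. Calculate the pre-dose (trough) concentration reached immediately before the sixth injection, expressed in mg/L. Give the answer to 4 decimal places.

0.0726 mg/L

C₀ per dose = Dose / Vd = 19.4 / 168 = 0.1155 mg/L
k = ln2 / t½ = 0.693147 / 27.1 = 0.02558 h⁻¹
Fraction remaining after one interval: r = e^(−kτ) = e^(−0.02558 × 37.0) = 0.3881
Before dose 6, 5 doses have been given (aged 1τ, 2τ, 3τ, 4τ, 5τ).
C_trough = C₀ × (r + r² + … + r^5) = C₀ × r(1−r^5)/(1−r)
        = 0.1155 × 0.3881 × (1 − 0.008805) / (1 − 0.3881) = 0.07261 mg/L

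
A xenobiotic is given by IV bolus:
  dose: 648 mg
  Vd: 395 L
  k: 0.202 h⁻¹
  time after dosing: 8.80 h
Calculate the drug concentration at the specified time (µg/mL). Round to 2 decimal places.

C₀ = Dose / Vd = 648.0 / 395 = 1.641 mg/L
C = C₀ · e^(−k·t) = 1.641 × e^(−0.2020 × 8.80)
  = 1.641 × 0.1690 = 0.2773 mg/L
(0.2773 mg/L = 0.2773 µg/mL)

0.28 µg/mL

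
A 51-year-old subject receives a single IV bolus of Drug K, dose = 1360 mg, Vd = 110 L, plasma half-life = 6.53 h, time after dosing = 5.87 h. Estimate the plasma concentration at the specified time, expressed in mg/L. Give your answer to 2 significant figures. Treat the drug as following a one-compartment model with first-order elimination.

6.6 mg/L

C₀ = Dose / Vd = 1360 / 110 = 12.36 mg/L
k = ln2 / t½ = 0.693147 / 6.53 = 0.1061 h⁻¹
C = C₀ · e^(−k·t) = 12.36 × e^(−0.1061 × 5.87)
  = 12.36 × 0.5364 = 6.630 mg/L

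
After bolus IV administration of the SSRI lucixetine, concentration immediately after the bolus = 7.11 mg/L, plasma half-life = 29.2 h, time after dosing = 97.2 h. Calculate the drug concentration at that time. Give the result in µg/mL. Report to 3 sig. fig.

k = ln2 / t½ = 0.693147 / 29.2 = 0.02374 h⁻¹
C = C₀ · e^(−k·t) = 7.110 × e^(−0.02374 × 97.2)
  = 7.110 × 0.09951 = 0.7075 mg/L
(0.7075 mg/L = 0.7075 µg/mL)

0.708 µg/mL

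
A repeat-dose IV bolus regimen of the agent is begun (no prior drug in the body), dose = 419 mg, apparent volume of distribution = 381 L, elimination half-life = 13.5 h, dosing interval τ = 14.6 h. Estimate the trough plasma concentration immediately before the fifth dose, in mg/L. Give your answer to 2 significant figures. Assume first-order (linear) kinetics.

0.94 mg/L

C₀ per dose = Dose / Vd = 419 / 381 = 1.100 mg/L
k = ln2 / t½ = 0.693147 / 13.5 = 0.05134 h⁻¹
Fraction remaining after one interval: r = e^(−kτ) = e^(−0.05134 × 14.6) = 0.4726
Before dose 5, 4 doses have been given (aged 1τ, 2τ, 3τ, 4τ).
C_trough = C₀ × (r + r² + … + r^4) = C₀ × r(1−r^4)/(1−r)
        = 1.100 × 0.4726 × (1 − 0.04989) / (1 − 0.4726) = 0.9365 mg/L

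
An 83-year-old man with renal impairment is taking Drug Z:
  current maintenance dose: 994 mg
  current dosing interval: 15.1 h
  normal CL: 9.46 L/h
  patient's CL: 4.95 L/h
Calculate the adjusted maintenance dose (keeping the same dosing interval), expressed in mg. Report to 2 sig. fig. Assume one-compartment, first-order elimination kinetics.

To keep the same average steady-state level, dosing rate must scale with clearance.
CL ratio = 4.95 / 9.46 = 0.5233
New dose (same interval) = 994 × 0.5233 = 520.2 mg

520 mg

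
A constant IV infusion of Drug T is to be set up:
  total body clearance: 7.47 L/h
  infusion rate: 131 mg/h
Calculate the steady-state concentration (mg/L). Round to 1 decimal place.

At steady state Css = R₀ / CL = 131 / 7.470 = 17.54 mg/L

17.5 mg/L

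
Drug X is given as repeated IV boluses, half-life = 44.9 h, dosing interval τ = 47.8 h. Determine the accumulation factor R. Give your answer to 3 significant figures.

k = ln2 / t½ = 0.693147 / 44.9 = 0.01544 h⁻¹
e^(−kτ) = e^(−0.01544 × 47.8) = 0.4781
Accumulation ratio R = 1 / (1 − e^(−kτ)) = 1 / (1 − 0.4781) = 1.916

1.92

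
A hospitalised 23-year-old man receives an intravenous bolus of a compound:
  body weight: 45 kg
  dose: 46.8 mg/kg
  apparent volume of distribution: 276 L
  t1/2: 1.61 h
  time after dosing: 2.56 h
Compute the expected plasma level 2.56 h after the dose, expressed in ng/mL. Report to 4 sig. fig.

Total dose = 46.8 × 45 = 2106 mg
C₀ = Dose / Vd = 2106 / 276 = 7.630 mg/L
k = ln2 / t½ = 0.693147 / 1.61 = 0.4305 h⁻¹
C = C₀ · e^(−k·t) = 7.630 × e^(−0.4305 × 2.56)
  = 7.630 × 0.3322 = 2.535 mg/L
Convert: 2.535 mg/L × 1000 = 2535 ng/mL

2535 ng/mL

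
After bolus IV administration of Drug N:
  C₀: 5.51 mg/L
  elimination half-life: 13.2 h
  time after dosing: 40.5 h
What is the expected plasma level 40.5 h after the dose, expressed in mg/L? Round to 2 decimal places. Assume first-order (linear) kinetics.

k = ln2 / t½ = 0.693147 / 13.2 = 0.05251 h⁻¹
C = C₀ · e^(−k·t) = 5.510 × e^(−0.05251 × 40.5)
  = 5.510 × 0.1192 = 0.6568 mg/L

0.66 mg/L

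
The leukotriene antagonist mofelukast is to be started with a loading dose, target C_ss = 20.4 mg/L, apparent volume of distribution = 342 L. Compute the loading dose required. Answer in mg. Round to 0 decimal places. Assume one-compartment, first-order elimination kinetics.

6977 mg

LD = Css × Vd = 20.4 × 342 = 6977 mg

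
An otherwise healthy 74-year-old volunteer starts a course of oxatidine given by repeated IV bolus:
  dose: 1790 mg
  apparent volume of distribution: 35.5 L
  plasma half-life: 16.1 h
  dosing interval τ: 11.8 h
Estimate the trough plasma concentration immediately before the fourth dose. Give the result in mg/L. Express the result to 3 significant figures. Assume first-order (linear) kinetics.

59.6 mg/L

C₀ per dose = Dose / Vd = 1790 / 35.5 = 50.42 mg/L
k = ln2 / t½ = 0.693147 / 16.1 = 0.04305 h⁻¹
Fraction remaining after one interval: r = e^(−kτ) = e^(−0.04305 × 11.8) = 0.6017
Before dose 4, 3 doses have been given (aged 1τ, 2τ, 3τ).
C_trough = C₀ × (r + r² + … + r^3) = C₀ × r(1−r^3)/(1−r)
        = 50.42 × 0.6017 × (1 − 0.2178) / (1 − 0.6017) = 59.58 mg/L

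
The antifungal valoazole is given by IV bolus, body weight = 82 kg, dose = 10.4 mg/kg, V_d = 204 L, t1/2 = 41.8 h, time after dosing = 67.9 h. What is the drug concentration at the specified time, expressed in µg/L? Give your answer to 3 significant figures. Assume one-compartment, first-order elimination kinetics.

1360 µg/L

Total dose = 10.4 × 82 = 852.8 mg
C₀ = Dose / Vd = 852.8 / 204 = 4.180 mg/L
k = ln2 / t½ = 0.693147 / 41.8 = 0.01658 h⁻¹
C = C₀ · e^(−k·t) = 4.180 × e^(−0.01658 × 67.9)
  = 4.180 × 0.3244 = 1.356 mg/L
Convert: 1.356 mg/L × 1000 = 1356 µg/L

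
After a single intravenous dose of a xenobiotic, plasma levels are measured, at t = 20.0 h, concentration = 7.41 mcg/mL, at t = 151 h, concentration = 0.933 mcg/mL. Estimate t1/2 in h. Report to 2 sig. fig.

k = ln(C₁/C₂) / (t₂ − t₁) = ln(7.41/0.933) / (151 − 20.0)
  = 2.072 / 131.0 = 0.01582 h⁻¹
t½ = ln2 / k = 0.693147 / 0.01582 = 43.81 h

44 h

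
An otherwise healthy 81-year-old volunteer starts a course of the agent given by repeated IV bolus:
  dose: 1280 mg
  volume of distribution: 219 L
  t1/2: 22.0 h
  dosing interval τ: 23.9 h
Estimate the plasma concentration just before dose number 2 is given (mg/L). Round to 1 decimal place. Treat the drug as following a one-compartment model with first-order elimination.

2.8 mg/L

C₀ per dose = Dose / Vd = 1280 / 219 = 5.845 mg/L
k = ln2 / t½ = 0.693147 / 22.0 = 0.03151 h⁻¹
Fraction remaining after one interval: r = e^(−kτ) = e^(−0.03151 × 23.9) = 0.4709
Before dose 2, 1 dose has been given (aged 1τ).
C_trough = C₀ × r = 5.845 × 0.4709 = 2.752 mg/L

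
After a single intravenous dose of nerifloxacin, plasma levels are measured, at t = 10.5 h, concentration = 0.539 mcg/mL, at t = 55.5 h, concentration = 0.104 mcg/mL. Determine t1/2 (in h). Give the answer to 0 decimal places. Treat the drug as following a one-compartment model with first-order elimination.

19 h

k = ln(C₁/C₂) / (t₂ − t₁) = ln(0.539/0.104) / (55.5 − 10.5)
  = 1.645 / 45.00 = 0.03656 h⁻¹
t½ = ln2 / k = 0.693147 / 0.03656 = 18.96 h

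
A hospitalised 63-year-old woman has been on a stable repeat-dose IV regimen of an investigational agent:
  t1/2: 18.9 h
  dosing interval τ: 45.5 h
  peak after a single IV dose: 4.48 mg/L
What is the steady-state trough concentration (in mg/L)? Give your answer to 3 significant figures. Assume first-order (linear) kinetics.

1.04 mg/L

k = ln2 / t½ = 0.693147 / 18.9 = 0.03667 h⁻¹
e^(−kτ) = e^(−0.03667 × 45.5) = 0.1885
Accumulation ratio R = 1 / (1 − e^(−kτ)) = 1 / (1 − 0.1885) = 1.232
Steady-state trough = C₀ × R × e^(−kτ) = 4.48 × 1.232 × 0.1885 = 1.040 mg/L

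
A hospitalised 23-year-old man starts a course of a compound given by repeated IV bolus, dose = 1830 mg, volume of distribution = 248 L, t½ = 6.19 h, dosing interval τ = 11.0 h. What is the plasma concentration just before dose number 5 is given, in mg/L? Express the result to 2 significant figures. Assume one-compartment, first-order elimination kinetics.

C₀ per dose = Dose / Vd = 1830 / 248 = 7.379 mg/L
k = ln2 / t½ = 0.693147 / 6.19 = 0.1120 h⁻¹
Fraction remaining after one interval: r = e^(−kτ) = e^(−0.1120 × 11.0) = 0.2917
Before dose 5, 4 doses have been given (aged 1τ, 2τ, 3τ, 4τ).
C_trough = C₀ × (r + r² + … + r^4) = C₀ × r(1−r^4)/(1−r)
        = 7.379 × 0.2917 × (1 − 0.007240) / (1 − 0.2917) = 3.017 mg/L

3.0 mg/L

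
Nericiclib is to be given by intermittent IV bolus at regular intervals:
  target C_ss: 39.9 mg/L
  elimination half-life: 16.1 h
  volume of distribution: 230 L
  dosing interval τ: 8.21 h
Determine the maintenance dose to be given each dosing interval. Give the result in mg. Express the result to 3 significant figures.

k = ln2 / t½ = 0.693147 / 16.1 = 0.04305 h⁻¹
CL = k × Vd = 0.04305 × 230 = 9.902 L/h
At steady state, Dose/τ = Css × CL.
Dose = Css × CL × τ = 39.9 × 9.902 × 8.21 = 3244 mg

3240 mg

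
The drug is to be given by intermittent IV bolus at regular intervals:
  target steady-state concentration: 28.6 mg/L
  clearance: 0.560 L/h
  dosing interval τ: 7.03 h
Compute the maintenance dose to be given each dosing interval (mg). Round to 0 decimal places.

At steady state, Dose/τ = Css × CL.
Dose = Css × CL × τ = 28.6 × 0.5600 × 7.03 = 112.6 mg

113 mg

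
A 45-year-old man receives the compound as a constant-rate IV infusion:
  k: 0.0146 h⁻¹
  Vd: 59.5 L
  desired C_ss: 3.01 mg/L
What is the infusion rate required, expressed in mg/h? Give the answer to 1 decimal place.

CL = k × Vd = 0.01460 × 59.5 = 0.8687 L/h
At steady state, infusion rate R₀ = Css × CL = 3.01 × 0.8687 = 2.615 mg/h

2.6 mg/h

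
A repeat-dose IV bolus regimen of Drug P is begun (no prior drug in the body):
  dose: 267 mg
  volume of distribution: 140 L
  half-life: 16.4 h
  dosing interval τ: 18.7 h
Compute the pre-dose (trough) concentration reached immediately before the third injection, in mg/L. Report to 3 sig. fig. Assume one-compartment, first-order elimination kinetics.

C₀ per dose = Dose / Vd = 267 / 140 = 1.907 mg/L
k = ln2 / t½ = 0.693147 / 16.4 = 0.04227 h⁻¹
Fraction remaining after one interval: r = e^(−kτ) = e^(−0.04227 × 18.7) = 0.4536
Before dose 3, 2 doses have been given (aged 1τ, 2τ).
C_trough = C₀ × (r + r²) = 1.907 × (0.4536 + 0.2058) = 1.257 mg/L

1.26 mg/L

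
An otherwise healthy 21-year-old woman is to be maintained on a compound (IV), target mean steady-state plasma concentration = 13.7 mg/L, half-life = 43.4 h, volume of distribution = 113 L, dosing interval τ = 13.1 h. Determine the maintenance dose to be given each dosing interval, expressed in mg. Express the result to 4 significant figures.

323.9 mg

k = ln2 / t½ = 0.693147 / 43.4 = 0.01597 h⁻¹
CL = k × Vd = 0.01597 × 113 = 1.805 L/h
At steady state, Dose/τ = Css × CL.
Dose = Css × CL × τ = 13.7 × 1.805 × 13.1 = 323.9 mg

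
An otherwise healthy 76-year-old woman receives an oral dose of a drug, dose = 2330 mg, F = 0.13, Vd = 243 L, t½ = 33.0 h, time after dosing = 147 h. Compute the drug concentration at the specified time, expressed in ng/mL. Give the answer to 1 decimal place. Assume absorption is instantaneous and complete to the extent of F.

Amount reaching circulation = F × Dose = 0.13 × 2330 = 302.9 mg
C₀ = F·Dose / Vd = 302.9 / 243 = 1.247 mg/L
k = ln2 / t½ = 0.693147 / 33.0 = 0.02100 h⁻¹
C = C₀ · e^(−k·t) = 1.247 × e^(−0.02100 × 147)
  = 1.247 × 0.04564 = 0.05691 mg/L
Convert: 0.05691 mg/L × 1000 = 56.91 ng/mL

56.9 ng/mL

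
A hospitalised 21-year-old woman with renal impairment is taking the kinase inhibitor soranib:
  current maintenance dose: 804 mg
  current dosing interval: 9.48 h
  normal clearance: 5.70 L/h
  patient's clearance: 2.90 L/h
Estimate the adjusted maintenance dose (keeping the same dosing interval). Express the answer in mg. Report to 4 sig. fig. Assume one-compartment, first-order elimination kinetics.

409.1 mg

To keep the same average steady-state level, dosing rate must scale with clearance.
CL ratio = 2.90 / 5.70 = 0.5088
New dose (same interval) = 804 × 0.5088 = 409.1 mg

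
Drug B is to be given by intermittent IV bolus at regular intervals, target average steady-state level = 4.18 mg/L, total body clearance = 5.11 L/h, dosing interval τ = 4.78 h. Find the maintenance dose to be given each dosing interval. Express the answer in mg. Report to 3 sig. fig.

102 mg

At steady state, Dose/τ = Css × CL.
Dose = Css × CL × τ = 4.18 × 5.110 × 4.78 = 102.1 mg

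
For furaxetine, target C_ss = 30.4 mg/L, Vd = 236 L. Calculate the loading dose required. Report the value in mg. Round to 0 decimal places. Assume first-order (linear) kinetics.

7174 mg

LD = Css × Vd = 30.4 × 236 = 7174 mg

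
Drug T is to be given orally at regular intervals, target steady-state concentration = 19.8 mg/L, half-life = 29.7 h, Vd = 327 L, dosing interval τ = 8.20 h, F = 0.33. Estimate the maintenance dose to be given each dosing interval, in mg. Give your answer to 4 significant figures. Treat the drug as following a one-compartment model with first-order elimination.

3755 mg

k = ln2 / t½ = 0.693147 / 29.7 = 0.02334 h⁻¹
CL = k × Vd = 0.02334 × 327 = 7.632 L/h
At steady state, F × (Dose/τ) = Css × CL.
Dose = Css × CL × τ / F = 19.8 × 7.632 × 8.20 / 0.33 = 3755 mg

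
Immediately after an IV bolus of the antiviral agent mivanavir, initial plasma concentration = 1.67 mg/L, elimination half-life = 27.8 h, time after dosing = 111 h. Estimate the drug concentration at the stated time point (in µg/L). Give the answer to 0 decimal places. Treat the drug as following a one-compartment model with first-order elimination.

105 µg/L

k = ln2 / t½ = 0.693147 / 27.8 = 0.02493 h⁻¹
C = C₀ · e^(−k·t) = 1.670 × e^(−0.02493 × 111)
  = 1.670 × 0.06284 = 0.1049 mg/L
Convert: 0.1049 mg/L × 1000 = 104.9 µg/L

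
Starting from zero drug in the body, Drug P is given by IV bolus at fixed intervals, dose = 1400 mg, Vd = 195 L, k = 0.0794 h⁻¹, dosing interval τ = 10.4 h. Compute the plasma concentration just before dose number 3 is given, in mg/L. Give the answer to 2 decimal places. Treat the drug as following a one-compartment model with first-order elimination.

C₀ per dose = Dose / Vd = 1400 / 195 = 7.179 mg/L
Fraction remaining after one interval: r = e^(−kτ) = e^(−0.07940 × 10.4) = 0.4379
Before dose 3, 2 doses have been given (aged 1τ, 2τ).
C_trough = C₀ × (r + r²) = 7.179 × (0.4379 + 0.1918) = 4.521 mg/L

4.52 mg/L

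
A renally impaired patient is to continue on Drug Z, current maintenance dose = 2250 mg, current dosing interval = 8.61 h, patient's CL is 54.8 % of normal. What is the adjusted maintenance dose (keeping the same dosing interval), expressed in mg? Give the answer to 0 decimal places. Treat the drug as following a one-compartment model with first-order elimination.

1233 mg

To keep the same average steady-state level, dosing rate must scale with clearance.
CL ratio = 54.8 / 100 = 0.5480
New dose (same interval) = 2250 × 0.5480 = 1233 mg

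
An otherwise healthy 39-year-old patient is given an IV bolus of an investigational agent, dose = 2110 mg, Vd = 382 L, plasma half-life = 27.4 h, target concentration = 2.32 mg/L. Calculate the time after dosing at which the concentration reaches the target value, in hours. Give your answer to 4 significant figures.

34.29 h

C₀ = Dose / Vd = 2110 / 382 = 5.524 mg/L
k = ln2 / t½ = 0.693147 / 27.4 = 0.02530 h⁻¹
t = ln(C₀ / C) / k = ln(5.524 / 2.32) / 0.02530
  = ln(2.381) / 0.02530 = 0.8675 / 0.02530 = 34.29 h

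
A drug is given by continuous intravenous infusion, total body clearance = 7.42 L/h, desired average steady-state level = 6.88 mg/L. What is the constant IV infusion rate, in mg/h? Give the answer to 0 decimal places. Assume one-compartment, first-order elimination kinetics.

51 mg/h

At steady state, infusion rate R₀ = Css × CL = 6.88 × 7.420 = 51.05 mg/h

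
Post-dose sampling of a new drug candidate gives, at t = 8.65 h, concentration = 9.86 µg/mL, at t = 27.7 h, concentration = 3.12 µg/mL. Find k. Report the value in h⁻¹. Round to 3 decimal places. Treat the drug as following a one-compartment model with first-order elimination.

k = ln(C₁/C₂) / (t₂ − t₁) = ln(9.86/3.12) / (27.7 − 8.65)
  = 1.151 / 19.05 = 0.06042 h⁻¹

0.060 h⁻¹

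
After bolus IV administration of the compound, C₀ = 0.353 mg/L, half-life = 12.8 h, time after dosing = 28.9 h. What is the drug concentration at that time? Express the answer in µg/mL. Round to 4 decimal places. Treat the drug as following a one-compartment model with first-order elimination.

0.0738 µg/mL

k = ln2 / t½ = 0.693147 / 12.8 = 0.05415 h⁻¹
C = C₀ · e^(−k·t) = 0.3530 × e^(−0.05415 × 28.9)
  = 0.3530 × 0.2091 = 0.07381 mg/L
(0.07381 mg/L = 0.07381 µg/mL)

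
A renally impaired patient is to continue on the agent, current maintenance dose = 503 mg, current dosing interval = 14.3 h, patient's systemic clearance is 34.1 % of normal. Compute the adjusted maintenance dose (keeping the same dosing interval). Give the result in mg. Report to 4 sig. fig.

To keep the same average steady-state level, dosing rate must scale with clearance.
CL ratio = 34.1 / 100 = 0.3410
New dose (same interval) = 503 × 0.3410 = 171.5 mg

171.5 mg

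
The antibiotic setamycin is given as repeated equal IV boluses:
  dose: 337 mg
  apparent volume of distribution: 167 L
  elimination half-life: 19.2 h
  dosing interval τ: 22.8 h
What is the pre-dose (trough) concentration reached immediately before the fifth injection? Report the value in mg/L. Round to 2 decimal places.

1.52 mg/L

C₀ per dose = Dose / Vd = 337 / 167 = 2.018 mg/L
k = ln2 / t½ = 0.693147 / 19.2 = 0.03610 h⁻¹
Fraction remaining after one interval: r = e^(−kτ) = e^(−0.03610 × 22.8) = 0.4391
Before dose 5, 4 doses have been given (aged 1τ, 2τ, 3τ, 4τ).
C_trough = C₀ × (r + r² + … + r^4) = C₀ × r(1−r^4)/(1−r)
        = 2.018 × 0.4391 × (1 − 0.03718) / (1 − 0.4391) = 1.521 mg/L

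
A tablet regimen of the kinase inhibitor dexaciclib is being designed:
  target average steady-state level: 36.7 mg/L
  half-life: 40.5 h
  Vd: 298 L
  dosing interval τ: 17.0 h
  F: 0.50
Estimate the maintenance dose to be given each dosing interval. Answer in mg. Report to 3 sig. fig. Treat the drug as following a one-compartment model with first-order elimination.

k = ln2 / t½ = 0.693147 / 40.5 = 0.01711 h⁻¹
CL = k × Vd = 0.01711 × 298 = 5.099 L/h
At steady state, F × (Dose/τ) = Css × CL.
Dose = Css × CL × τ / F = 36.7 × 5.099 × 17.0 / 0.50 = 6363 mg

6360 mg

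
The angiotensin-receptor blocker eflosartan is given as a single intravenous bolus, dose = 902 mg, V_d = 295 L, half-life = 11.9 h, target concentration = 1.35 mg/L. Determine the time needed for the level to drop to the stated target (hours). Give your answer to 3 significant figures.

C₀ = Dose / Vd = 902.0 / 295 = 3.058 mg/L
k = ln2 / t½ = 0.693147 / 11.9 = 0.05825 h⁻¹
t = ln(C₀ / C) / k = ln(3.058 / 1.35) / 0.05825
  = ln(2.265) / 0.05825 = 0.8176 / 0.05825 = 14.04 h

14.0 h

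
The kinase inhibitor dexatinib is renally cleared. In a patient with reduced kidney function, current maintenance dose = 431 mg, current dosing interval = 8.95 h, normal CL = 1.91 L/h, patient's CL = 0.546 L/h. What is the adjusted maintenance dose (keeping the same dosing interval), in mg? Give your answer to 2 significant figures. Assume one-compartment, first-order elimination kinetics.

120 mg

To keep the same average steady-state level, dosing rate must scale with clearance.
CL ratio = 0.546 / 1.91 = 0.2859
New dose (same interval) = 431 × 0.2859 = 123.2 mg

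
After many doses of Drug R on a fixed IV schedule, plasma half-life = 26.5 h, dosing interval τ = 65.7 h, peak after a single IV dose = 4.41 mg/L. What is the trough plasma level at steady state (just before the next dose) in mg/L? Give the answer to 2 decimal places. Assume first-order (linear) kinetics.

k = ln2 / t½ = 0.693147 / 26.5 = 0.02616 h⁻¹
e^(−kτ) = e^(−0.02616 × 65.7) = 0.1793
Accumulation ratio R = 1 / (1 − e^(−kτ)) = 1 / (1 − 0.1793) = 1.218
Steady-state trough = C₀ × R × e^(−kτ) = 4.41 × 1.218 × 0.1793 = 0.9631 mg/L

0.96 mg/L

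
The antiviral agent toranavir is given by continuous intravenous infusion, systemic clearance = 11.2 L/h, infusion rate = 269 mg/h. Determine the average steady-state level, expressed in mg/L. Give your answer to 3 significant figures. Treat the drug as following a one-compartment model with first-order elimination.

At steady state Css = R₀ / CL = 269 / 11.20 = 24.02 mg/L

24.0 mg/L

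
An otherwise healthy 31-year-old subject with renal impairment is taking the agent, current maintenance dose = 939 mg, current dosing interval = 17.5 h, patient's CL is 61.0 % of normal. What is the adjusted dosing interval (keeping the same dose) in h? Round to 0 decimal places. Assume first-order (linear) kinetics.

29 h

To keep the same average steady-state level, dosing rate must scale with clearance.
CL ratio = 61.0 / 100 = 0.6100
New interval (same dose) = 17.5 / 0.6100 = 28.69 h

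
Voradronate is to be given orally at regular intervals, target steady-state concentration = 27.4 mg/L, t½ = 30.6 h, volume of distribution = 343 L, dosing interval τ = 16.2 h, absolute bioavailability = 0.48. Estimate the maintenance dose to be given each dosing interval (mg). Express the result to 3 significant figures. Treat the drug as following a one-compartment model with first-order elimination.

7180 mg

k = ln2 / t½ = 0.693147 / 30.6 = 0.02265 h⁻¹
CL = k × Vd = 0.02265 × 343 = 7.769 L/h
At steady state, F × (Dose/τ) = Css × CL.
Dose = Css × CL × τ / F = 27.4 × 7.769 × 16.2 / 0.48 = 7184 mg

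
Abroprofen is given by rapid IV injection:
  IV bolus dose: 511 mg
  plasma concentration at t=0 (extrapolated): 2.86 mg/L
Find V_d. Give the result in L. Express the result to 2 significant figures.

180 L

Vd = Dose / C₀ = 511.0 / 2.86 = 178.7 L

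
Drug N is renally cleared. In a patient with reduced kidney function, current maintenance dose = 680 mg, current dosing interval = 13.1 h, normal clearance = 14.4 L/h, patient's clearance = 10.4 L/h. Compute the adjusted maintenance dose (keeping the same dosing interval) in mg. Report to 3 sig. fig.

491 mg

To keep the same average steady-state level, dosing rate must scale with clearance.
CL ratio = 10.4 / 14.4 = 0.7222
New dose (same interval) = 680 × 0.7222 = 491.1 mg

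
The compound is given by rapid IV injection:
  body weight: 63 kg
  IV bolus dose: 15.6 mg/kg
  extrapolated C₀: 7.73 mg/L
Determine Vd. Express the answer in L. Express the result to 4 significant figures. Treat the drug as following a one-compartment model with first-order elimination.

127.1 L

Dose = 15.6 × 63 = 982.8 mg
Vd = Dose / C₀ = 982.8 / 7.73 = 127.1 L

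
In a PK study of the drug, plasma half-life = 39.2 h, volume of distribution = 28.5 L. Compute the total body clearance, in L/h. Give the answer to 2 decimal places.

k = ln2 / t½ = 0.693147 / 39.2 = 0.01768 h⁻¹
CL = k × Vd = 0.01768 × 28.5 = 0.5039 L/h

0.50 L/h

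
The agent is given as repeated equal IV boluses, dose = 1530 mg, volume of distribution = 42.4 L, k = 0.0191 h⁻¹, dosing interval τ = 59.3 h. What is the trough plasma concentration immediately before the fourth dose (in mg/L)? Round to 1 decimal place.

C₀ per dose = Dose / Vd = 1530 / 42.4 = 36.08 mg/L
Fraction remaining after one interval: r = e^(−kτ) = e^(−0.01910 × 59.3) = 0.3222
Before dose 4, 3 doses have been given (aged 1τ, 2τ, 3τ).
C_trough = C₀ × (r + r² + … + r^3) = C₀ × r(1−r^3)/(1−r)
        = 36.08 × 0.3222 × (1 − 0.03345) / (1 − 0.3222) = 16.58 mg/L

16.6 mg/L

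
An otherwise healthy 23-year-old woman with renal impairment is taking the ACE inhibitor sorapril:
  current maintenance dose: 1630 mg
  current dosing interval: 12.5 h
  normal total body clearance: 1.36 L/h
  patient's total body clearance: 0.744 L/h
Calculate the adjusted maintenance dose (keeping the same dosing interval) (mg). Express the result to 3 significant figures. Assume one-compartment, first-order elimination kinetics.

892 mg

To keep the same average steady-state level, dosing rate must scale with clearance.
CL ratio = 0.744 / 1.36 = 0.5471
New dose (same interval) = 1630 × 0.5471 = 891.8 mg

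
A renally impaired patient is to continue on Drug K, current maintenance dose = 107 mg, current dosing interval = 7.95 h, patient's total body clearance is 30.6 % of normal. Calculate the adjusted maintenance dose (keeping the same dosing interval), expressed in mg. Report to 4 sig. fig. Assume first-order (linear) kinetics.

To keep the same average steady-state level, dosing rate must scale with clearance.
CL ratio = 30.6 / 100 = 0.3060
New dose (same interval) = 107 × 0.3060 = 32.74 mg

32.74 mg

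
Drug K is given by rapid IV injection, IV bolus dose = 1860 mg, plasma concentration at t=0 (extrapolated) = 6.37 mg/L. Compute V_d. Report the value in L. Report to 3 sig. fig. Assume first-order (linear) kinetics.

292 L

Vd = Dose / C₀ = 1860 / 6.37 = 292.0 L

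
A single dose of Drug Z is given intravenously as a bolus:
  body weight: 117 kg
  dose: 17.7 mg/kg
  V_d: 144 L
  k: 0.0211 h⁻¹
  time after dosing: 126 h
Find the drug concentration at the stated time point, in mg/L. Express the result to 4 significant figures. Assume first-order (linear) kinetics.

1.007 mg/L

Total dose = 17.7 × 117 = 2071 mg
C₀ = Dose / Vd = 2071 / 144 = 14.38 mg/L
C = C₀ · e^(−k·t) = 14.38 × e^(−0.02110 × 126)
  = 14.38 × 0.07005 = 1.007 mg/L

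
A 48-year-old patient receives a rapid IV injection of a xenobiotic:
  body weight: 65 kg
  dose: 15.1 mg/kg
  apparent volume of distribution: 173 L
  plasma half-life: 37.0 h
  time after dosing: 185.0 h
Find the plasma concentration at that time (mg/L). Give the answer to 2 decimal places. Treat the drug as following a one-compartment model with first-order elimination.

Total dose = 15.1 × 65 = 981.5 mg
C₀ = Dose / Vd = 981.5 / 173 = 5.673 mg/L
k = ln2 / t½ = 0.693147 / 37.0 = 0.01873 h⁻¹
t / t½ = 185.0 / 37.0 = 5 half-lives
C = C₀ × (1/2)^5 = 5.673 × 0.03125 = 0.1773 mg/L

0.18 mg/L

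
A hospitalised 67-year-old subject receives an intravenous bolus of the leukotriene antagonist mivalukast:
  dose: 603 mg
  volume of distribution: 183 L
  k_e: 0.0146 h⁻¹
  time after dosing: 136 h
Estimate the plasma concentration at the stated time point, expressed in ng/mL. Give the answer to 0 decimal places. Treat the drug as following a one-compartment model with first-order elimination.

452 ng/mL

C₀ = Dose / Vd = 603.0 / 183 = 3.295 mg/L
C = C₀ · e^(−k·t) = 3.295 × e^(−0.01460 × 136)
  = 3.295 × 0.1373 = 0.4524 mg/L
Convert: 0.4524 mg/L × 1000 = 452.4 ng/mL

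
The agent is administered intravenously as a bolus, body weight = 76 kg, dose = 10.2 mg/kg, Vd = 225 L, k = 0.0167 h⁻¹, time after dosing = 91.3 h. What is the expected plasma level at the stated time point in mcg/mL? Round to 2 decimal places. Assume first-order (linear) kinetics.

0.75 mcg/mL

Total dose = 10.2 × 76 = 775.2 mg
C₀ = Dose / Vd = 775.2 / 225 = 3.445 mg/L
C = C₀ · e^(−k·t) = 3.445 × e^(−0.01670 × 91.3)
  = 3.445 × 0.2177 = 0.7500 mg/L
(0.7500 mg/L = 0.7500 mcg/mL)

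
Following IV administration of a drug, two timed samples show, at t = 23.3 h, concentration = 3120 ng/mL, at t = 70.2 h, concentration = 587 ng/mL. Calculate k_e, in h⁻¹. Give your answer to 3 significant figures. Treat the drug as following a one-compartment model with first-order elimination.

0.0356 h⁻¹

k = ln(C₁/C₂) / (t₂ − t₁) = ln(3120/587) / (70.2 − 23.3)
  = 1.671 / 46.90 = 0.03563 h⁻¹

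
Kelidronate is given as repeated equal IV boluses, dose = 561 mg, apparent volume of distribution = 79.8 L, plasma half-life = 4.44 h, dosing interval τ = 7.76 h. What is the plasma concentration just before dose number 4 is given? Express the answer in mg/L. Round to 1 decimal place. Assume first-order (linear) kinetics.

C₀ per dose = Dose / Vd = 561 / 79.8 = 7.030 mg/L
k = ln2 / t½ = 0.693147 / 4.44 = 0.1561 h⁻¹
Fraction remaining after one interval: r = e^(−kτ) = e^(−0.1561 × 7.76) = 0.2978
Before dose 4, 3 doses have been given (aged 1τ, 2τ, 3τ).
C_trough = C₀ × (r + r² + … + r^3) = C₀ × r(1−r^3)/(1−r)
        = 7.030 × 0.2978 × (1 − 0.02641) / (1 − 0.2978) = 2.903 mg/L

2.9 mg/L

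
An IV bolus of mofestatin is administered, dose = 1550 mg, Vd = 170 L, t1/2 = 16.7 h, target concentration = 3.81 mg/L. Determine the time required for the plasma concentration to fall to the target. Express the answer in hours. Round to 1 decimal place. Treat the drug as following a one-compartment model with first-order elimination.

C₀ = Dose / Vd = 1550 / 170 = 9.118 mg/L
k = ln2 / t½ = 0.693147 / 16.7 = 0.04151 h⁻¹
t = ln(C₀ / C) / k = ln(9.118 / 3.81) / 0.04151
  = ln(2.393) / 0.04151 = 0.8725 / 0.04151 = 21.02 h

21.0 h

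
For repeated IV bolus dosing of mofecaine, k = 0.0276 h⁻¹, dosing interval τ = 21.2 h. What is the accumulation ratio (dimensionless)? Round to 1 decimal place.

e^(−kτ) = e^(−0.02760 × 21.2) = 0.5570
Accumulation ratio R = 1 / (1 − e^(−kτ)) = 1 / (1 − 0.5570) = 2.257

2.3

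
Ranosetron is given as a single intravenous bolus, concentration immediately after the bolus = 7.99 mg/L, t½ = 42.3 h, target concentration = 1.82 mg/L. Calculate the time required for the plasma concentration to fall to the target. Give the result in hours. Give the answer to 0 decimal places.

90 h

k = ln2 / t½ = 0.693147 / 42.3 = 0.01639 h⁻¹
t = ln(C₀ / C) / k = ln(7.990 / 1.82) / 0.01639
  = ln(4.390) / 0.01639 = 1.479 / 0.01639 = 90.24 h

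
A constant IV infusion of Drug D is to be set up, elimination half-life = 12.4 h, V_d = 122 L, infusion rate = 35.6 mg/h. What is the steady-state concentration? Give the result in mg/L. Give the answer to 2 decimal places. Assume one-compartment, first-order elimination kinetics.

5.22 mg/L

k = ln2 / t½ = 0.693147 / 12.4 = 0.05590 h⁻¹
CL = k × Vd = 0.05590 × 122 = 6.820 L/h
At steady state Css = R₀ / CL = 35.6 / 6.820 = 5.220 mg/L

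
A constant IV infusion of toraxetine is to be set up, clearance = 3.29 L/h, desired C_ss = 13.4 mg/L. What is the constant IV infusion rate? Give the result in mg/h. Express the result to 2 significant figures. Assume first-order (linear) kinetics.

44 mg/h

At steady state, infusion rate R₀ = Css × CL = 13.4 × 3.290 = 44.09 mg/h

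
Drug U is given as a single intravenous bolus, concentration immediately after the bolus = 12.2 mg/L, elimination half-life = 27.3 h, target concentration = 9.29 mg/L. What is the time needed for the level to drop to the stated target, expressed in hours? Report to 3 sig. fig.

10.7 h

k = ln2 / t½ = 0.693147 / 27.3 = 0.02539 h⁻¹
t = ln(C₀ / C) / k = ln(12.20 / 9.29) / 0.02539
  = ln(1.313) / 0.02539 = 0.2723 / 0.02539 = 10.72 h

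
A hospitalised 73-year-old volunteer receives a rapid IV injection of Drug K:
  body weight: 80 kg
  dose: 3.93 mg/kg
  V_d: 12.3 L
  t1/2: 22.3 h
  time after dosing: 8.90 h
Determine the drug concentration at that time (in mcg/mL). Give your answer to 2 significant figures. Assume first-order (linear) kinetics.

19 mcg/mL

Total dose = 3.93 × 80 = 314.4 mg
C₀ = Dose / Vd = 314.4 / 12.3 = 25.56 mg/L
k = ln2 / t½ = 0.693147 / 22.3 = 0.03108 h⁻¹
C = C₀ · e^(−k·t) = 25.56 × e^(−0.03108 × 8.90)
  = 25.56 × 0.7583 = 19.38 mg/L
(19.38 mg/L = 19.38 mcg/mL)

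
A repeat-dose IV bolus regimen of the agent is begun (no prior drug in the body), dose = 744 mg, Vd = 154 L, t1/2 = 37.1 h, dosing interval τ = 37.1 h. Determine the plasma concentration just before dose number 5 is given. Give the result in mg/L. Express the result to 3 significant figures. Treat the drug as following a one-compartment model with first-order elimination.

C₀ per dose = Dose / Vd = 744 / 154 = 4.831 mg/L
k = ln2 / t½ = 0.693147 / 37.1 = 0.01868 h⁻¹
Fraction remaining after one interval: r = e^(−kτ) = e^(−0.01868 × 37.1) = 0.5001
Before dose 5, 4 doses have been given (aged 1τ, 2τ, 3τ, 4τ).
C_trough = C₀ × (r + r² + … + r^4) = C₀ × r(1−r^4)/(1−r)
        = 4.831 × 0.5001 × (1 − 0.06255) / (1 − 0.5001) = 4.531 mg/L

4.53 mg/L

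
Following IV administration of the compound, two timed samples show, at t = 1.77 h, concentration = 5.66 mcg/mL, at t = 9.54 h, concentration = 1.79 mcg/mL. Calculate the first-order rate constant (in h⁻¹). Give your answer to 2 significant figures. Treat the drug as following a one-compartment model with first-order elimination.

0.15 h⁻¹

k = ln(C₁/C₂) / (t₂ − t₁) = ln(5.66/1.79) / (9.54 − 1.77)
  = 1.151 / 7.770 = 0.1481 h⁻¹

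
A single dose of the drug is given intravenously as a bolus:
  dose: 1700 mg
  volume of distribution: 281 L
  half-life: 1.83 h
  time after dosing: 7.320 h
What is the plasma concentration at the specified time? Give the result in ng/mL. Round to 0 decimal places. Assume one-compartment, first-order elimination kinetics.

378 ng/mL

C₀ = Dose / Vd = 1700 / 281 = 6.050 mg/L
k = ln2 / t½ = 0.693147 / 1.83 = 0.3788 h⁻¹
t / t½ = 7.320 / 1.83 = 4 half-lives
C = C₀ × (1/2)^4 = 6.050 × 0.06250 = 0.3781 mg/L
Convert: 0.3781 mg/L × 1000 = 378.1 ng/mL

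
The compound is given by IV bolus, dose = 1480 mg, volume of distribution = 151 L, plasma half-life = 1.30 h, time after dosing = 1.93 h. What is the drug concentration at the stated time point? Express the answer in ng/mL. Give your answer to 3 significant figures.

C₀ = Dose / Vd = 1480 / 151 = 9.801 mg/L
k = ln2 / t½ = 0.693147 / 1.30 = 0.5332 h⁻¹
C = C₀ · e^(−k·t) = 9.801 × e^(−0.5332 × 1.93)
  = 9.801 × 0.3573 = 3.502 mg/L
Convert: 3.502 mg/L × 1000 = 3502 ng/mL

3500 ng/mL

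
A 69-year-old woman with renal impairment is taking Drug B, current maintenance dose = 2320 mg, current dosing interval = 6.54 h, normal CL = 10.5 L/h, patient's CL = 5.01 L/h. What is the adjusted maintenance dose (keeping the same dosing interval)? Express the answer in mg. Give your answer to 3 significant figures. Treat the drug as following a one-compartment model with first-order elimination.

1110 mg

To keep the same average steady-state level, dosing rate must scale with clearance.
CL ratio = 5.01 / 10.5 = 0.4771
New dose (same interval) = 2320 × 0.4771 = 1107 mg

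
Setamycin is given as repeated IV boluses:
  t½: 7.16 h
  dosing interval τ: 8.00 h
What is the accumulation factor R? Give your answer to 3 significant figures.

k = ln2 / t½ = 0.693147 / 7.16 = 0.09681 h⁻¹
e^(−kτ) = e^(−0.09681 × 8.00) = 0.4609
Accumulation ratio R = 1 / (1 − e^(−kτ)) = 1 / (1 − 0.4609) = 1.855

1.86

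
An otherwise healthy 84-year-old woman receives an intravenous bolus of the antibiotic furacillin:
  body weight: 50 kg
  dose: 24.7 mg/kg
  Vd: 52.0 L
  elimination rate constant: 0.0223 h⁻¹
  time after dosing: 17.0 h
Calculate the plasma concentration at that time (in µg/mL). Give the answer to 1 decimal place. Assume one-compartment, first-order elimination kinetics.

Total dose = 24.7 × 50 = 1235 mg
C₀ = Dose / Vd = 1235 / 52.0 = 23.75 mg/L
C = C₀ · e^(−k·t) = 23.75 × e^(−0.02230 × 17.0)
  = 23.75 × 0.6845 = 16.26 mg/L
(16.26 mg/L = 16.26 µg/mL)

16.3 µg/mL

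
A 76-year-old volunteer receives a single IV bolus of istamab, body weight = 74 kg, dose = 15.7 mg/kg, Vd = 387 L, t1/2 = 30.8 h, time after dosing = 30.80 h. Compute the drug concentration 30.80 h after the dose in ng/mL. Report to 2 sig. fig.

Total dose = 15.7 × 74 = 1162 mg
C₀ = Dose / Vd = 1162 / 387 = 3.003 mg/L
k = ln2 / t½ = 0.693147 / 30.8 = 0.02250 h⁻¹
t / t½ = 30.80 / 30.8 = 1 half-lives
C = C₀ × (1/2)^1 = 3.003 × 0.5000 = 1.502 mg/L
Convert: 1.502 mg/L × 1000 = 1502 ng/mL

1500 ng/mL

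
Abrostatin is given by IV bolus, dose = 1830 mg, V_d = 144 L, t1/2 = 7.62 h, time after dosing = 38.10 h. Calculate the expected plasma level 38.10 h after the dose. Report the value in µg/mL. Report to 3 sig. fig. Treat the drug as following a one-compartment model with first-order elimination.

0.397 µg/mL

C₀ = Dose / Vd = 1830 / 144 = 12.71 mg/L
k = ln2 / t½ = 0.693147 / 7.62 = 0.09096 h⁻¹
t / t½ = 38.10 / 7.62 = 5 half-lives
C = C₀ × (1/2)^5 = 12.71 × 0.03125 = 0.3972 mg/L
(0.3972 mg/L = 0.3972 µg/mL)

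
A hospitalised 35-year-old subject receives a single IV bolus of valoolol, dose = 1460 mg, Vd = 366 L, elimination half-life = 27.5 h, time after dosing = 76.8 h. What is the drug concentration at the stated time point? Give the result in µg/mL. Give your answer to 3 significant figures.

C₀ = Dose / Vd = 1460 / 366 = 3.989 mg/L
k = ln2 / t½ = 0.693147 / 27.5 = 0.02521 h⁻¹
C = C₀ · e^(−k·t) = 3.989 × e^(−0.02521 × 76.8)
  = 3.989 × 0.1443 = 0.5756 mg/L
(0.5756 mg/L = 0.5756 µg/mL)

0.576 µg/mL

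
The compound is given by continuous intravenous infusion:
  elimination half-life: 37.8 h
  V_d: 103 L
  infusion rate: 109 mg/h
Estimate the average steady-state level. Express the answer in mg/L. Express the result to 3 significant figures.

k = ln2 / t½ = 0.693147 / 37.8 = 0.01834 h⁻¹
CL = k × Vd = 0.01834 × 103 = 1.889 L/h
At steady state Css = R₀ / CL = 109 / 1.889 = 57.70 mg/L

57.7 mg/L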